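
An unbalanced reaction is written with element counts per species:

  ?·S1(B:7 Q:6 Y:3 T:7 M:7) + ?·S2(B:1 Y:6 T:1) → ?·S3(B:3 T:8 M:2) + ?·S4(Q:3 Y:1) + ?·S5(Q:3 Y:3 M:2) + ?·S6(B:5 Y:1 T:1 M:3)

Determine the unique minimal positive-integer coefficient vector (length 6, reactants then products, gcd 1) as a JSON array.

B: 5·7+2·1 = 37 | 4·3+4·0+6·0+5·5 = 37
Q: 5·6+2·0 = 30 | 4·0+4·3+6·3+5·0 = 30
Y: 5·3+2·6 = 27 | 4·0+4·1+6·3+5·1 = 27
T: 5·7+2·1 = 37 | 4·8+4·0+6·0+5·1 = 37
M: 5·7+2·0 = 35 | 4·2+4·0+6·2+5·3 = 35
gcd(5,2,4,4,6,5) = 1

Coefficients: [5, 2, 4, 4, 6, 5]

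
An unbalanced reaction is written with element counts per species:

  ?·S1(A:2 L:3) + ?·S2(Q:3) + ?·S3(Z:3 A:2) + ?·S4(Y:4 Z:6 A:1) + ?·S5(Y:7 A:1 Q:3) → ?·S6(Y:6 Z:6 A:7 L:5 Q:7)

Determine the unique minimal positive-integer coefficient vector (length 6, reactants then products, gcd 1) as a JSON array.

Y: 5·0+5·0+4·0+1·4+2·7 = 18 | 3·6 = 18
Z: 5·0+5·0+4·3+1·6+2·0 = 18 | 3·6 = 18
A: 5·2+5·0+4·2+1·1+2·1 = 21 | 3·7 = 21
L: 5·3+5·0+4·0+1·0+2·0 = 15 | 3·5 = 15
Q: 5·0+5·3+4·0+1·0+2·3 = 21 | 3·7 = 21
gcd(5,5,4,1,2,3) = 1

Coefficients: [5, 5, 4, 1, 2, 3]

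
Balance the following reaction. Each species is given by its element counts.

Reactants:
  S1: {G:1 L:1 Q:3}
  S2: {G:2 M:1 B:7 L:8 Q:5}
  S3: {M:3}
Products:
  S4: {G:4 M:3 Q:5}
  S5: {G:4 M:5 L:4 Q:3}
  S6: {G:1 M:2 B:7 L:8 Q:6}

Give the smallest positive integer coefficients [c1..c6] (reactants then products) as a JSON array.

G: 4·1+4·2+4·0 = 12 | 1·4+1·4+4·1 = 12
M: 4·0+4·1+4·3 = 16 | 1·3+1·5+4·2 = 16
B: 4·0+4·7+4·0 = 28 | 1·0+1·0+4·7 = 28
L: 4·1+4·8+4·0 = 36 | 1·0+1·4+4·8 = 36
Q: 4·3+4·5+4·0 = 32 | 1·5+1·3+4·6 = 32
gcd(4,4,4,1,1,4) = 1

Coefficients: [4, 4, 4, 1, 1, 4]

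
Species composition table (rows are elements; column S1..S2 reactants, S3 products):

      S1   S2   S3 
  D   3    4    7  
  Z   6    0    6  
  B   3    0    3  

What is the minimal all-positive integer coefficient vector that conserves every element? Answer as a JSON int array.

Coefficients: [1, 1, 1]

D: 1·3+1·4 = 7 | 1·7 = 7
Z: 1·6+1·0 = 6 | 1·6 = 6
B: 1·3+1·0 = 3 | 1·3 = 3
gcd(1,1,1) = 1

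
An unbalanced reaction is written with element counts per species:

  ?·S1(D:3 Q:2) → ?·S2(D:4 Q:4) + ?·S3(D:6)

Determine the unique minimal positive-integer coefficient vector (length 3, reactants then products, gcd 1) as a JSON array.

D: 6·3 = 18 | 3·4+1·6 = 18
Q: 6·2 = 12 | 3·4+1·0 = 12
gcd(6,3,1) = 1

Coefficients: [6, 3, 1]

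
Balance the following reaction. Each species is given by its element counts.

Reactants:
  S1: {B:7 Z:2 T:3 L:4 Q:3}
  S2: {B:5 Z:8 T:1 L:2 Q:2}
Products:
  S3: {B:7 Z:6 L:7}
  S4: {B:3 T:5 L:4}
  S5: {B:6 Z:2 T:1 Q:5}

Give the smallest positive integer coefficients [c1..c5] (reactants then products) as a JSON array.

B: 6·7+1·5 = 47 | 2·7+3·3+4·6 = 47
Z: 6·2+1·8 = 20 | 2·6+3·0+4·2 = 20
T: 6·3+1·1 = 19 | 2·0+3·5+4·1 = 19
L: 6·4+1·2 = 26 | 2·7+3·4+4·0 = 26
Q: 6·3+1·2 = 20 | 2·0+3·0+4·5 = 20
gcd(6,1,2,3,4) = 1

Coefficients: [6, 1, 2, 3, 4]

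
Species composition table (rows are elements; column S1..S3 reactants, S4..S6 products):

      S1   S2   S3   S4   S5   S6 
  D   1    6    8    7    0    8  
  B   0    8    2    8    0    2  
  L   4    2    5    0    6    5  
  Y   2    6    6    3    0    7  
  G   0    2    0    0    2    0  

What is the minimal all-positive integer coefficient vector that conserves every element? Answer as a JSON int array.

Coefficients: [1, 1, 5, 1, 1, 5]

D: 1·1+1·6+5·8 = 47 | 1·7+1·0+5·8 = 47
B: 1·0+1·8+5·2 = 18 | 1·8+1·0+5·2 = 18
L: 1·4+1·2+5·5 = 31 | 1·0+1·6+5·5 = 31
Y: 1·2+1·6+5·6 = 38 | 1·3+1·0+5·7 = 38
G: 1·0+1·2+5·0 = 2 | 1·0+1·2+5·0 = 2
gcd(1,1,5,1,1,5) = 1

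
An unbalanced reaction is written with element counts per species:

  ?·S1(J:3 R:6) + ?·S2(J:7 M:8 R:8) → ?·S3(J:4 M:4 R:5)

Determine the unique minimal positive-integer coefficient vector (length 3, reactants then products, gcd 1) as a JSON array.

J: 1·3+3·7 = 24 | 6·4 = 24
M: 1·0+3·8 = 24 | 6·4 = 24
R: 1·6+3·8 = 30 | 6·5 = 30
gcd(1,3,6) = 1

Coefficients: [1, 3, 6]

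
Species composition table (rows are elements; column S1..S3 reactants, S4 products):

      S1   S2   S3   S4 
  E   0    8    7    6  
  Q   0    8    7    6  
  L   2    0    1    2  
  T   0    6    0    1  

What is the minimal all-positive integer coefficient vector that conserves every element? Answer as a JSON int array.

E: 4·0+1·8+4·7 = 36 | 6·6 = 36
Q: 4·0+1·8+4·7 = 36 | 6·6 = 36
L: 4·2+1·0+4·1 = 12 | 6·2 = 12
T: 4·0+1·6+4·0 = 6 | 6·1 = 6
gcd(4,1,4,6) = 1

Coefficients: [4, 1, 4, 6]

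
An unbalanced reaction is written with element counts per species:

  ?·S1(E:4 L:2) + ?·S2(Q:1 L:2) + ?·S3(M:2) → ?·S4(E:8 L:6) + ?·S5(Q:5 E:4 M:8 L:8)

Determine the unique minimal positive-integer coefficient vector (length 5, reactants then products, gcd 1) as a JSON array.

Q: 5·0+5·1+4·0 = 5 | 2·0+1·5 = 5
E: 5·4+5·0+4·0 = 20 | 2·8+1·4 = 20
M: 5·0+5·0+4·2 = 8 | 2·0+1·8 = 8
L: 5·2+5·2+4·0 = 20 | 2·6+1·8 = 20
gcd(5,5,4,2,1) = 1

Coefficients: [5, 5, 4, 2, 1]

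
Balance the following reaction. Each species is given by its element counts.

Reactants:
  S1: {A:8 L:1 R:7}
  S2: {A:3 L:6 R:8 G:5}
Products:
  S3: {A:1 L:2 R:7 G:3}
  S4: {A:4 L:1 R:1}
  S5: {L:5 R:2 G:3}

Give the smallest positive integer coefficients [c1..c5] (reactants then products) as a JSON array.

A: 1·8+6·3 = 26 | 6·1+5·4+4·0 = 26
L: 1·1+6·6 = 37 | 6·2+5·1+4·5 = 37
R: 1·7+6·8 = 55 | 6·7+5·1+4·2 = 55
G: 1·0+6·5 = 30 | 6·3+5·0+4·3 = 30
gcd(1,6,6,5,4) = 1

Coefficients: [1, 6, 6, 5, 4]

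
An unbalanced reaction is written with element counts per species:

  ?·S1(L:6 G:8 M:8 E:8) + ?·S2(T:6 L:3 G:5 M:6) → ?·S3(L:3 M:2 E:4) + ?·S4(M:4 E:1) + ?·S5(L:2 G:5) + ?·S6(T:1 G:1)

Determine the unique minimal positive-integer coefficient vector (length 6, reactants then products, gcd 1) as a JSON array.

Coefficients: [2, 1, 3, 4, 3, 6]

T: 2·0+1·6 = 6 | 3·0+4·0+3·0+6·1 = 6
L: 2·6+1·3 = 15 | 3·3+4·0+3·2+6·0 = 15
G: 2·8+1·5 = 21 | 3·0+4·0+3·5+6·1 = 21
M: 2·8+1·6 = 22 | 3·2+4·4+3·0+6·0 = 22
E: 2·8+1·0 = 16 | 3·4+4·1+3·0+6·0 = 16
gcd(2,1,3,4,3,6) = 1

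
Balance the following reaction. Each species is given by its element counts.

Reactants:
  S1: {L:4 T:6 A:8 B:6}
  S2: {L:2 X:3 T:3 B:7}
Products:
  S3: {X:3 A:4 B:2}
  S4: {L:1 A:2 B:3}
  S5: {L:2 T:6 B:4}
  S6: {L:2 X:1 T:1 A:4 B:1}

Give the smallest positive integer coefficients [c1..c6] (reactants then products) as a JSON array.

Coefficients: [4, 3, 2, 6, 5, 3]

L: 4·4+3·2 = 22 | 2·0+6·1+5·2+3·2 = 22
X: 4·0+3·3 = 9 | 2·3+6·0+5·0+3·1 = 9
T: 4·6+3·3 = 33 | 2·0+6·0+5·6+3·1 = 33
A: 4·8+3·0 = 32 | 2·4+6·2+5·0+3·4 = 32
B: 4·6+3·7 = 45 | 2·2+6·3+5·4+3·1 = 45
gcd(4,3,2,6,5,3) = 1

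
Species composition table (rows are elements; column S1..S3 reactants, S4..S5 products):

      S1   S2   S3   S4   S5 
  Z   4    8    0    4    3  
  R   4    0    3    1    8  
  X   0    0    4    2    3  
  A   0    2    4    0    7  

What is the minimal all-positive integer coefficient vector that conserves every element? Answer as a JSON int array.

Coefficients: [5, 2, 6, 6, 4]

Z: 5·4+2·8+6·0 = 36 | 6·4+4·3 = 36
R: 5·4+2·0+6·3 = 38 | 6·1+4·8 = 38
X: 5·0+2·0+6·4 = 24 | 6·2+4·3 = 24
A: 5·0+2·2+6·4 = 28 | 6·0+4·7 = 28
gcd(5,2,6,6,4) = 1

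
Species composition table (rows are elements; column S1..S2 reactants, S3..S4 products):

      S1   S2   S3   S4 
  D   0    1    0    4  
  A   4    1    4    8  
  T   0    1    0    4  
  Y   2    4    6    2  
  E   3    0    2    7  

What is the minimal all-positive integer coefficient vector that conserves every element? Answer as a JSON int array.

Coefficients: [5, 4, 4, 1]

D: 5·0+4·1 = 4 | 4·0+1·4 = 4
A: 5·4+4·1 = 24 | 4·4+1·8 = 24
T: 5·0+4·1 = 4 | 4·0+1·4 = 4
Y: 5·2+4·4 = 26 | 4·6+1·2 = 26
E: 5·3+4·0 = 15 | 4·2+1·7 = 15
gcd(5,4,4,1) = 1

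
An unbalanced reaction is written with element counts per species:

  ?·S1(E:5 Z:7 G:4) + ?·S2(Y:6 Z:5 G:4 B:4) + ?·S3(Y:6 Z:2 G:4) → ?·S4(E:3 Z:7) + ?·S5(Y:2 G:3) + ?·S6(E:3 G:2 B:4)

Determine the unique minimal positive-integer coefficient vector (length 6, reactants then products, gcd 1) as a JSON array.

E: 3·5+1·0+1·0 = 15 | 4·3+6·0+1·3 = 15
Y: 3·0+1·6+1·6 = 12 | 4·0+6·2+1·0 = 12
Z: 3·7+1·5+1·2 = 28 | 4·7+6·0+1·0 = 28
G: 3·4+1·4+1·4 = 20 | 4·0+6·3+1·2 = 20
B: 3·0+1·4+1·0 = 4 | 4·0+6·0+1·4 = 4
gcd(3,1,1,4,6,1) = 1

Coefficients: [3, 1, 1, 4, 6, 1]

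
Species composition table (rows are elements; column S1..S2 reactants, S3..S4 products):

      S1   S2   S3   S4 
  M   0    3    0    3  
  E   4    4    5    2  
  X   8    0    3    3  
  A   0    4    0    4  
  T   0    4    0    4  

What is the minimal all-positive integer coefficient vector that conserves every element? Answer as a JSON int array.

M: 3·0+4·3 = 12 | 4·0+4·3 = 12
E: 3·4+4·4 = 28 | 4·5+4·2 = 28
X: 3·8+4·0 = 24 | 4·3+4·3 = 24
A: 3·0+4·4 = 16 | 4·0+4·4 = 16
T: 3·0+4·4 = 16 | 4·0+4·4 = 16
gcd(3,4,4,4) = 1

Coefficients: [3, 4, 4, 4]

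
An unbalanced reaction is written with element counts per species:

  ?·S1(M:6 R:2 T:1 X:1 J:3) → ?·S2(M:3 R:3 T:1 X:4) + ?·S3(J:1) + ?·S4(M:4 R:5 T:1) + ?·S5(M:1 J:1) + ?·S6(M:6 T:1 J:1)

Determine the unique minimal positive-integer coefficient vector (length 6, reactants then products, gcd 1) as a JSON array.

Coefficients: [4, 1, 5, 1, 5, 2]

M: 4·6 = 24 | 1·3+5·0+1·4+5·1+2·6 = 24
R: 4·2 = 8 | 1·3+5·0+1·5+5·0+2·0 = 8
T: 4·1 = 4 | 1·1+5·0+1·1+5·0+2·1 = 4
X: 4·1 = 4 | 1·4+5·0+1·0+5·0+2·0 = 4
J: 4·3 = 12 | 1·0+5·1+1·0+5·1+2·1 = 12
gcd(4,1,5,1,5,2) = 1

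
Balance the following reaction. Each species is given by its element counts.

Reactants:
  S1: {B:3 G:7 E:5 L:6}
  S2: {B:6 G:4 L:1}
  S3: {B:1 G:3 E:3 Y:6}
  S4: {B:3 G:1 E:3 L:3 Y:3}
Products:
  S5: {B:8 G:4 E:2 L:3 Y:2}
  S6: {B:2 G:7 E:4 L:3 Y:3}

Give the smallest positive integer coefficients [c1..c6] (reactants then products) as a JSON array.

B: 1·3+6·6+1·1+4·3 = 52 | 6·8+2·2 = 52
G: 1·7+6·4+1·3+4·1 = 38 | 6·4+2·7 = 38
E: 1·5+6·0+1·3+4·3 = 20 | 6·2+2·4 = 20
L: 1·6+6·1+1·0+4·3 = 24 | 6·3+2·3 = 24
Y: 1·0+6·0+1·6+4·3 = 18 | 6·2+2·3 = 18
gcd(1,6,1,4,6,2) = 1

Coefficients: [1, 6, 1, 4, 6, 2]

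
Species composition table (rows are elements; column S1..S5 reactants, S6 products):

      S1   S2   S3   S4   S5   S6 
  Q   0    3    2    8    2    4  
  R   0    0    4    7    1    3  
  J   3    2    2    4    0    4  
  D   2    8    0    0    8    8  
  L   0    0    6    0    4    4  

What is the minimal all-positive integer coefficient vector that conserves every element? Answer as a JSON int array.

Q: 4·0+2·3+2·2+1·8+3·2 = 24 | 6·4 = 24
R: 4·0+2·0+2·4+1·7+3·1 = 18 | 6·3 = 18
J: 4·3+2·2+2·2+1·4+3·0 = 24 | 6·4 = 24
D: 4·2+2·8+2·0+1·0+3·8 = 48 | 6·8 = 48
L: 4·0+2·0+2·6+1·0+3·4 = 24 | 6·4 = 24
gcd(4,2,2,1,3,6) = 1

Coefficients: [4, 2, 2, 1, 3, 6]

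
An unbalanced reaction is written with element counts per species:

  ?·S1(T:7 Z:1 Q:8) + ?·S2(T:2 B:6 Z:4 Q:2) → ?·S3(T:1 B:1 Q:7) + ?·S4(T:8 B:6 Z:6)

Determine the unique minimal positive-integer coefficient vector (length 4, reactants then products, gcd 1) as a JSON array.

T: 4·7+5·2 = 38 | 6·1+4·8 = 38
B: 4·0+5·6 = 30 | 6·1+4·6 = 30
Z: 4·1+5·4 = 24 | 6·0+4·6 = 24
Q: 4·8+5·2 = 42 | 6·7+4·0 = 42
gcd(4,5,6,4) = 1

Coefficients: [4, 5, 6, 4]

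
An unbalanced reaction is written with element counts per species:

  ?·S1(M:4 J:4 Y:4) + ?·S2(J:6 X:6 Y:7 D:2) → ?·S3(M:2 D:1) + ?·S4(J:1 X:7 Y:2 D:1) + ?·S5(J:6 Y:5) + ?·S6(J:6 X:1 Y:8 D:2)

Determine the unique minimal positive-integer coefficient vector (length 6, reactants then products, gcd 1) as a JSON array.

M: 1·4+5·0 = 4 | 2·2+4·0+3·0+2·0 = 4
J: 1·4+5·6 = 34 | 2·0+4·1+3·6+2·6 = 34
X: 1·0+5·6 = 30 | 2·0+4·7+3·0+2·1 = 30
Y: 1·4+5·7 = 39 | 2·0+4·2+3·5+2·8 = 39
D: 1·0+5·2 = 10 | 2·1+4·1+3·0+2·2 = 10
gcd(1,5,2,4,3,2) = 1

Coefficients: [1, 5, 2, 4, 3, 2]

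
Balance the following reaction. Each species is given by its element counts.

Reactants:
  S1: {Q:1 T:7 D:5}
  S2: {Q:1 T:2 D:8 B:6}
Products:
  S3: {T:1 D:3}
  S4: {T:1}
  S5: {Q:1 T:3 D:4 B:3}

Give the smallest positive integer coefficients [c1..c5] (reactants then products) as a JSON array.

Q: 3·1+3·1 = 6 | 5·0+4·0+6·1 = 6
T: 3·7+3·2 = 27 | 5·1+4·1+6·3 = 27
D: 3·5+3·8 = 39 | 5·3+4·0+6·4 = 39
B: 3·0+3·6 = 18 | 5·0+4·0+6·3 = 18
gcd(3,3,5,4,6) = 1

Coefficients: [3, 3, 5, 4, 6]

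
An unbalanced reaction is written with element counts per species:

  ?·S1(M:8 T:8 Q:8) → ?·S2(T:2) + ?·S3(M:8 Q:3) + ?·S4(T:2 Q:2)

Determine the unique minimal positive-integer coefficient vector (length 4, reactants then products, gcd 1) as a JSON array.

M: 2·8 = 16 | 3·0+2·8+5·0 = 16
T: 2·8 = 16 | 3·2+2·0+5·2 = 16
Q: 2·8 = 16 | 3·0+2·3+5·2 = 16
gcd(2,3,2,5) = 1

Coefficients: [2, 3, 2, 5]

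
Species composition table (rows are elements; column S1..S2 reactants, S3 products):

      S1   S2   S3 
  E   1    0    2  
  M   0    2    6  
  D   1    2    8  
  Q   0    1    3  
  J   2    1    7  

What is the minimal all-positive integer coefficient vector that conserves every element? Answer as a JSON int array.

E: 2·1+3·0 = 2 | 1·2 = 2
M: 2·0+3·2 = 6 | 1·6 = 6
D: 2·1+3·2 = 8 | 1·8 = 8
Q: 2·0+3·1 = 3 | 1·3 = 3
J: 2·2+3·1 = 7 | 1·7 = 7
gcd(2,3,1) = 1

Coefficients: [2, 3, 1]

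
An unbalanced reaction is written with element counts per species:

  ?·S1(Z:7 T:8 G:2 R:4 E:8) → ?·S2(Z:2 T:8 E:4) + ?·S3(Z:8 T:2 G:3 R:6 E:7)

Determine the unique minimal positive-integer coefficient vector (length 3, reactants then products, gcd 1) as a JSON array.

Coefficients: [6, 5, 4]

Z: 6·7 = 42 | 5·2+4·8 = 42
T: 6·8 = 48 | 5·8+4·2 = 48
G: 6·2 = 12 | 5·0+4·3 = 12
R: 6·4 = 24 | 5·0+4·6 = 24
E: 6·8 = 48 | 5·4+4·7 = 48
gcd(6,5,4) = 1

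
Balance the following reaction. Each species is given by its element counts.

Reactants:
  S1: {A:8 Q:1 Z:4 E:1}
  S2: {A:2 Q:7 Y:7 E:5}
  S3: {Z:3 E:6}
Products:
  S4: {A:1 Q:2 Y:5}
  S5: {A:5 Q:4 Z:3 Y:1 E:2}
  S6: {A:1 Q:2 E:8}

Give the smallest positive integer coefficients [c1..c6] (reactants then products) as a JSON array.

Coefficients: [3, 5, 1, 6, 5, 3]

A: 3·8+5·2+1·0 = 34 | 6·1+5·5+3·1 = 34
Q: 3·1+5·7+1·0 = 38 | 6·2+5·4+3·2 = 38
Z: 3·4+5·0+1·3 = 15 | 6·0+5·3+3·0 = 15
Y: 3·0+5·7+1·0 = 35 | 6·5+5·1+3·0 = 35
E: 3·1+5·5+1·6 = 34 | 6·0+5·2+3·8 = 34
gcd(3,5,1,6,5,3) = 1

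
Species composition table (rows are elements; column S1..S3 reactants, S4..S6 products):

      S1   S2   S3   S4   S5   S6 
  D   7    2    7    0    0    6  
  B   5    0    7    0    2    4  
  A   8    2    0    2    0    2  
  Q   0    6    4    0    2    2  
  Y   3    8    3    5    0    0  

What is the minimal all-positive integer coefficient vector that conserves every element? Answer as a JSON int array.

Coefficients: [2, 1, 2, 4, 2, 5]

D: 2·7+1·2+2·7 = 30 | 4·0+2·0+5·6 = 30
B: 2·5+1·0+2·7 = 24 | 4·0+2·2+5·4 = 24
A: 2·8+1·2+2·0 = 18 | 4·2+2·0+5·2 = 18
Q: 2·0+1·6+2·4 = 14 | 4·0+2·2+5·2 = 14
Y: 2·3+1·8+2·3 = 20 | 4·5+2·0+5·0 = 20
gcd(2,1,2,4,2,5) = 1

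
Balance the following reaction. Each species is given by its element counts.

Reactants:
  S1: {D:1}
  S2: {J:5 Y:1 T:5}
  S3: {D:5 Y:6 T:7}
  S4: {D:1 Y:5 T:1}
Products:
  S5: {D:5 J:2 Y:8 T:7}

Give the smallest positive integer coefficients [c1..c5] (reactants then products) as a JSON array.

Coefficients: [6, 2, 3, 4, 5]

D: 6·1+2·0+3·5+4·1 = 25 | 5·5 = 25
J: 6·0+2·5+3·0+4·0 = 10 | 5·2 = 10
Y: 6·0+2·1+3·6+4·5 = 40 | 5·8 = 40
T: 6·0+2·5+3·7+4·1 = 35 | 5·7 = 35
gcd(6,2,3,4,5) = 1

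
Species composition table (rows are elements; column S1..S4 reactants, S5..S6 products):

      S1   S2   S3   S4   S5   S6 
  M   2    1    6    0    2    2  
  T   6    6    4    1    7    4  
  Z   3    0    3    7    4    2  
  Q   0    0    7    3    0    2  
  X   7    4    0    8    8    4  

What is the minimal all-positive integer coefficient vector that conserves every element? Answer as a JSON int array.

Coefficients: [4, 2, 1, 1, 3, 5]

M: 4·2+2·1+1·6+1·0 = 16 | 3·2+5·2 = 16
T: 4·6+2·6+1·4+1·1 = 41 | 3·7+5·4 = 41
Z: 4·3+2·0+1·3+1·7 = 22 | 3·4+5·2 = 22
Q: 4·0+2·0+1·7+1·3 = 10 | 3·0+5·2 = 10
X: 4·7+2·4+1·0+1·8 = 44 | 3·8+5·4 = 44
gcd(4,2,1,1,3,5) = 1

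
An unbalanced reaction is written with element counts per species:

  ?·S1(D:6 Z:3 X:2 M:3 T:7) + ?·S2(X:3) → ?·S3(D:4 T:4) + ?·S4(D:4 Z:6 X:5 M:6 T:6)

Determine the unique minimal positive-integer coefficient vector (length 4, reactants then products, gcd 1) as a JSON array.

Coefficients: [6, 1, 6, 3]

D: 6·6+1·0 = 36 | 6·4+3·4 = 36
Z: 6·3+1·0 = 18 | 6·0+3·6 = 18
X: 6·2+1·3 = 15 | 6·0+3·5 = 15
M: 6·3+1·0 = 18 | 6·0+3·6 = 18
T: 6·7+1·0 = 42 | 6·4+3·6 = 42
gcd(6,1,6,3) = 1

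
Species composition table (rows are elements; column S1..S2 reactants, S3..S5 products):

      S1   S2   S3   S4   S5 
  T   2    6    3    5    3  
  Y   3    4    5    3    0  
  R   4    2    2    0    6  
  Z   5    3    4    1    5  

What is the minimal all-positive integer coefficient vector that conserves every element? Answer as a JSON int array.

T: 5·2+4·6 = 34 | 5·3+2·5+3·3 = 34
Y: 5·3+4·4 = 31 | 5·5+2·3+3·0 = 31
R: 5·4+4·2 = 28 | 5·2+2·0+3·6 = 28
Z: 5·5+4·3 = 37 | 5·4+2·1+3·5 = 37
gcd(5,4,5,2,3) = 1

Coefficients: [5, 4, 5, 2, 3]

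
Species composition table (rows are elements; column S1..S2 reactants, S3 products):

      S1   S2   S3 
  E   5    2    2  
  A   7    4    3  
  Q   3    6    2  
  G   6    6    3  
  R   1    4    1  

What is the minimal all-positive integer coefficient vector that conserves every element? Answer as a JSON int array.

E: 2·5+1·2 = 12 | 6·2 = 12
A: 2·7+1·4 = 18 | 6·3 = 18
Q: 2·3+1·6 = 12 | 6·2 = 12
G: 2·6+1·6 = 18 | 6·3 = 18
R: 2·1+1·4 = 6 | 6·1 = 6
gcd(2,1,6) = 1

Coefficients: [2, 1, 6]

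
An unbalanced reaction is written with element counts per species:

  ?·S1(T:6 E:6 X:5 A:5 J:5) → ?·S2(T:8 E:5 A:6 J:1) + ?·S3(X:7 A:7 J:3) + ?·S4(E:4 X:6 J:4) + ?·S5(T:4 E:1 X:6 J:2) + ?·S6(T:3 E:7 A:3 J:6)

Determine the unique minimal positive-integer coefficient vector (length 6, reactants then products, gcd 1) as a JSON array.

T: 5·6 = 30 | 2·8+1·0+1·0+2·4+2·3 = 30
E: 5·6 = 30 | 2·5+1·0+1·4+2·1+2·7 = 30
X: 5·5 = 25 | 2·0+1·7+1·6+2·6+2·0 = 25
A: 5·5 = 25 | 2·6+1·7+1·0+2·0+2·3 = 25
J: 5·5 = 25 | 2·1+1·3+1·4+2·2+2·6 = 25
gcd(5,2,1,1,2,2) = 1

Coefficients: [5, 2, 1, 1, 2, 2]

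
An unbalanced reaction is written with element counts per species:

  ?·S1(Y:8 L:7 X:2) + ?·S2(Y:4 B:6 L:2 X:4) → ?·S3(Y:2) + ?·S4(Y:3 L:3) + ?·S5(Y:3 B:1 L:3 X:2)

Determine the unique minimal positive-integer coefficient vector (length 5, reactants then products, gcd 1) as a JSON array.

Coefficients: [4, 1, 3, 4, 6]

Y: 4·8+1·4 = 36 | 3·2+4·3+6·3 = 36
B: 4·0+1·6 = 6 | 3·0+4·0+6·1 = 6
L: 4·7+1·2 = 30 | 3·0+4·3+6·3 = 30
X: 4·2+1·4 = 12 | 3·0+4·0+6·2 = 12
gcd(4,1,3,4,6) = 1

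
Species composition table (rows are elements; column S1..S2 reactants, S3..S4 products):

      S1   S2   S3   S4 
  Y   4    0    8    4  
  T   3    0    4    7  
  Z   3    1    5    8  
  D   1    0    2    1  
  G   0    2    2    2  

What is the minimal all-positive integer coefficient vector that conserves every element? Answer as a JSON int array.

Y: 5·4+3·0 = 20 | 2·8+1·4 = 20
T: 5·3+3·0 = 15 | 2·4+1·7 = 15
Z: 5·3+3·1 = 18 | 2·5+1·8 = 18
D: 5·1+3·0 = 5 | 2·2+1·1 = 5
G: 5·0+3·2 = 6 | 2·2+1·2 = 6
gcd(5,3,2,1) = 1

Coefficients: [5, 3, 2, 1]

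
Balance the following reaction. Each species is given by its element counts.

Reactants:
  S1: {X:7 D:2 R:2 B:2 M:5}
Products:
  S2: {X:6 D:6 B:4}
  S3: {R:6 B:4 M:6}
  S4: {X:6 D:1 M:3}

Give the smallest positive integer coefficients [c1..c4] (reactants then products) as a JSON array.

Coefficients: [6, 1, 2, 6]

X: 6·7 = 42 | 1·6+2·0+6·6 = 42
D: 6·2 = 12 | 1·6+2·0+6·1 = 12
R: 6·2 = 12 | 1·0+2·6+6·0 = 12
B: 6·2 = 12 | 1·4+2·4+6·0 = 12
M: 6·5 = 30 | 1·0+2·6+6·3 = 30
gcd(6,1,2,6) = 1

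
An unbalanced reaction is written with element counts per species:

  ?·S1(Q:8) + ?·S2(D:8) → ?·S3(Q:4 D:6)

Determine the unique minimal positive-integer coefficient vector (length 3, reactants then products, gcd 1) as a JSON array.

Coefficients: [2, 3, 4]

Q: 2·8+3·0 = 16 | 4·4 = 16
D: 2·0+3·8 = 24 | 4·6 = 24
gcd(2,3,4) = 1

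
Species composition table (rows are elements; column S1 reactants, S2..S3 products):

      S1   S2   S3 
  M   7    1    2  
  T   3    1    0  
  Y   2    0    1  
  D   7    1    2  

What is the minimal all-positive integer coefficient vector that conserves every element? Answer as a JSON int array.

M: 1·7 = 7 | 3·1+2·2 = 7
T: 1·3 = 3 | 3·1+2·0 = 3
Y: 1·2 = 2 | 3·0+2·1 = 2
D: 1·7 = 7 | 3·1+2·2 = 7
gcd(1,3,2) = 1

Coefficients: [1, 3, 2]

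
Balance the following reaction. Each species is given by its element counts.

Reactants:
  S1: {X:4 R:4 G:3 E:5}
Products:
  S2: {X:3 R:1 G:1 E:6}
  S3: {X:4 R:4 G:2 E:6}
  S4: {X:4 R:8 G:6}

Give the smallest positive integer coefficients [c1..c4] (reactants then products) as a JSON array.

X: 6·4 = 24 | 4·3+1·4+2·4 = 24
R: 6·4 = 24 | 4·1+1·4+2·8 = 24
G: 6·3 = 18 | 4·1+1·2+2·6 = 18
E: 6·5 = 30 | 4·6+1·6+2·0 = 30
gcd(6,4,1,2) = 1

Coefficients: [6, 4, 1, 2]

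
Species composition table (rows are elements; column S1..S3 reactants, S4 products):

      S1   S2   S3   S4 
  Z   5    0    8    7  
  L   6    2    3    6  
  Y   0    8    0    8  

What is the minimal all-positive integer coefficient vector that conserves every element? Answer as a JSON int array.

Coefficients: [1, 3, 2, 3]

Z: 1·5+3·0+2·8 = 21 | 3·7 = 21
L: 1·6+3·2+2·3 = 18 | 3·6 = 18
Y: 1·0+3·8+2·0 = 24 | 3·8 = 24
gcd(1,3,2,3) = 1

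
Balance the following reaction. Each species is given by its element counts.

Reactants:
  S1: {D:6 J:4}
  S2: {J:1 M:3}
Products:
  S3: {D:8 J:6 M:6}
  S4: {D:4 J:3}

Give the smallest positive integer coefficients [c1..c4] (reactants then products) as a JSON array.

D: 4·6+2·0 = 24 | 1·8+4·4 = 24
J: 4·4+2·1 = 18 | 1·6+4·3 = 18
M: 4·0+2·3 = 6 | 1·6+4·0 = 6
gcd(4,2,1,4) = 1

Coefficients: [4, 2, 1, 4]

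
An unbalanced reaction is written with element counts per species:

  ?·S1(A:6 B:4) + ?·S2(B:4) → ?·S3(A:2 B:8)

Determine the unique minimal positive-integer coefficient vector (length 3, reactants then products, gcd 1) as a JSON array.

Coefficients: [1, 5, 3]

A: 1·6+5·0 = 6 | 3·2 = 6
B: 1·4+5·4 = 24 | 3·8 = 24
gcd(1,5,3) = 1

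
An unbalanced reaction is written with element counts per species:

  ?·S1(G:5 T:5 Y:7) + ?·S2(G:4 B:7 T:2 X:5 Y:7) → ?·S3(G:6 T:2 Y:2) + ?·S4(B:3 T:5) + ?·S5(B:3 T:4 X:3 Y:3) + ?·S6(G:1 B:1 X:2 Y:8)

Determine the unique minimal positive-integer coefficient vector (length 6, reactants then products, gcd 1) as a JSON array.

G: 6·5+3·4 = 42 | 6·6+4·0+1·0+6·1 = 42
B: 6·0+3·7 = 21 | 6·0+4·3+1·3+6·1 = 21
T: 6·5+3·2 = 36 | 6·2+4·5+1·4+6·0 = 36
X: 6·0+3·5 = 15 | 6·0+4·0+1·3+6·2 = 15
Y: 6·7+3·7 = 63 | 6·2+4·0+1·3+6·8 = 63
gcd(6,3,6,4,1,6) = 1

Coefficients: [6, 3, 6, 4, 1, 6]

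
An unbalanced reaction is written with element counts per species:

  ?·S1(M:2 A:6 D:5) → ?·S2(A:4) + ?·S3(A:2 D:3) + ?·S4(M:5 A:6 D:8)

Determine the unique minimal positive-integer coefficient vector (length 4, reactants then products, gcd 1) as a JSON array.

Coefficients: [5, 3, 3, 2]

M: 5·2 = 10 | 3·0+3·0+2·5 = 10
A: 5·6 = 30 | 3·4+3·2+2·6 = 30
D: 5·5 = 25 | 3·0+3·3+2·8 = 25
gcd(5,3,3,2) = 1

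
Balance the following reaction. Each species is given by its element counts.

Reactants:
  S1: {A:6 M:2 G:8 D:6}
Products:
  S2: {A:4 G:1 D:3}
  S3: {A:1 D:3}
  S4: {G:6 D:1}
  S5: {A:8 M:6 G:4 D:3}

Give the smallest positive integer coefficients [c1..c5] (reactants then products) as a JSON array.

A: 3·6 = 18 | 2·4+2·1+3·0+1·8 = 18
M: 3·2 = 6 | 2·0+2·0+3·0+1·6 = 6
G: 3·8 = 24 | 2·1+2·0+3·6+1·4 = 24
D: 3·6 = 18 | 2·3+2·3+3·1+1·3 = 18
gcd(3,2,2,3,1) = 1

Coefficients: [3, 2, 2, 3, 1]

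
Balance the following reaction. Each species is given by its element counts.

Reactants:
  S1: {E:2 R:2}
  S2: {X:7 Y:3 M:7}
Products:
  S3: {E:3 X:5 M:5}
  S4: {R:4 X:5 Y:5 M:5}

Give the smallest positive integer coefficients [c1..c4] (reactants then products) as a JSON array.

E: 6·2+5·0 = 12 | 4·3+3·0 = 12
R: 6·2+5·0 = 12 | 4·0+3·4 = 12
X: 6·0+5·7 = 35 | 4·5+3·5 = 35
Y: 6·0+5·3 = 15 | 4·0+3·5 = 15
M: 6·0+5·7 = 35 | 4·5+3·5 = 35
gcd(6,5,4,3) = 1

Coefficients: [6, 5, 4, 3]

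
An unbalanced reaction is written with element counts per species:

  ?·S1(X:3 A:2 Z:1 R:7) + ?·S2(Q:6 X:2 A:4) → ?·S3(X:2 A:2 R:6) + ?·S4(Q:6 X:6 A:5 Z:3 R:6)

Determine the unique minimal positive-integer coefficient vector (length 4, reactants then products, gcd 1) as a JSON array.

Q: 6·0+2·6 = 12 | 5·0+2·6 = 12
X: 6·3+2·2 = 22 | 5·2+2·6 = 22
A: 6·2+2·4 = 20 | 5·2+2·5 = 20
Z: 6·1+2·0 = 6 | 5·0+2·3 = 6
R: 6·7+2·0 = 42 | 5·6+2·6 = 42
gcd(6,2,5,2) = 1

Coefficients: [6, 2, 5, 2]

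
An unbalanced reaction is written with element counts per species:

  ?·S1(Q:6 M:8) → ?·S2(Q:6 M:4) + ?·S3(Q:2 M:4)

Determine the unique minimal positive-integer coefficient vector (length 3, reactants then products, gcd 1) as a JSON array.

Coefficients: [2, 1, 3]

Q: 2·6 = 12 | 1·6+3·2 = 12
M: 2·8 = 16 | 1·4+3·4 = 16
gcd(2,1,3) = 1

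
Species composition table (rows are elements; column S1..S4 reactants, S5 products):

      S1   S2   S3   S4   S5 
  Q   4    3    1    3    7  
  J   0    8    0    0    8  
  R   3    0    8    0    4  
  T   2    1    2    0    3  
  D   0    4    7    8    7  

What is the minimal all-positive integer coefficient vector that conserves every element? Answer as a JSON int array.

Coefficients: [4, 5, 1, 1, 5]

Q: 4·4+5·3+1·1+1·3 = 35 | 5·7 = 35
J: 4·0+5·8+1·0+1·0 = 40 | 5·8 = 40
R: 4·3+5·0+1·8+1·0 = 20 | 5·4 = 20
T: 4·2+5·1+1·2+1·0 = 15 | 5·3 = 15
D: 4·0+5·4+1·7+1·8 = 35 | 5·7 = 35
gcd(4,5,1,1,5) = 1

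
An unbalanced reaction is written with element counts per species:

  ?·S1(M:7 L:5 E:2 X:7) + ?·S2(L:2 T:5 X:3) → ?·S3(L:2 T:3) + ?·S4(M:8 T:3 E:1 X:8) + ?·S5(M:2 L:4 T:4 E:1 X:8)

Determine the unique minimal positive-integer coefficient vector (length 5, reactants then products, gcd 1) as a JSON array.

Coefficients: [2, 6, 5, 1, 3]

M: 2·7+6·0 = 14 | 5·0+1·8+3·2 = 14
L: 2·5+6·2 = 22 | 5·2+1·0+3·4 = 22
T: 2·0+6·5 = 30 | 5·3+1·3+3·4 = 30
E: 2·2+6·0 = 4 | 5·0+1·1+3·1 = 4
X: 2·7+6·3 = 32 | 5·0+1·8+3·8 = 32
gcd(2,6,5,1,3) = 1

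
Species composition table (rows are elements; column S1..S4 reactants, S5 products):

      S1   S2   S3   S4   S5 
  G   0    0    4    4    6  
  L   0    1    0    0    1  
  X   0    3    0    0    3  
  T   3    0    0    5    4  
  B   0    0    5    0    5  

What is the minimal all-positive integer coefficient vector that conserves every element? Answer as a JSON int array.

G: 1·0+2·0+2·4+1·4 = 12 | 2·6 = 12
L: 1·0+2·1+2·0+1·0 = 2 | 2·1 = 2
X: 1·0+2·3+2·0+1·0 = 6 | 2·3 = 6
T: 1·3+2·0+2·0+1·5 = 8 | 2·4 = 8
B: 1·0+2·0+2·5+1·0 = 10 | 2·5 = 10
gcd(1,2,2,1,2) = 1

Coefficients: [1, 2, 2, 1, 2]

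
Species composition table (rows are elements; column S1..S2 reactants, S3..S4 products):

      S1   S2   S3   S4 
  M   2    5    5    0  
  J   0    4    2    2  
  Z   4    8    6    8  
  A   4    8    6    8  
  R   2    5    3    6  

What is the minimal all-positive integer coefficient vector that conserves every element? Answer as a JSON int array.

Coefficients: [5, 4, 6, 2]

M: 5·2+4·5 = 30 | 6·5+2·0 = 30
J: 5·0+4·4 = 16 | 6·2+2·2 = 16
Z: 5·4+4·8 = 52 | 6·6+2·8 = 52
A: 5·4+4·8 = 52 | 6·6+2·8 = 52
R: 5·2+4·5 = 30 | 6·3+2·6 = 30
gcd(5,4,6,2) = 1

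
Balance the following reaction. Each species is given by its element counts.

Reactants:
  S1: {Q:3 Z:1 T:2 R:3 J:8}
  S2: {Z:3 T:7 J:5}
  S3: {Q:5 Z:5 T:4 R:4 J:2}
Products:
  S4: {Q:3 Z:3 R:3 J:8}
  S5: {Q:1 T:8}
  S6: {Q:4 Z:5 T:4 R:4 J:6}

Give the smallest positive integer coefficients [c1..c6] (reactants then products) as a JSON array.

Q: 6·3+4·0+5·5 = 43 | 6·3+5·1+5·4 = 43
Z: 6·1+4·3+5·5 = 43 | 6·3+5·0+5·5 = 43
T: 6·2+4·7+5·4 = 60 | 6·0+5·8+5·4 = 60
R: 6·3+4·0+5·4 = 38 | 6·3+5·0+5·4 = 38
J: 6·8+4·5+5·2 = 78 | 6·8+5·0+5·6 = 78
gcd(6,4,5,6,5,5) = 1

Coefficients: [6, 4, 5, 6, 5, 5]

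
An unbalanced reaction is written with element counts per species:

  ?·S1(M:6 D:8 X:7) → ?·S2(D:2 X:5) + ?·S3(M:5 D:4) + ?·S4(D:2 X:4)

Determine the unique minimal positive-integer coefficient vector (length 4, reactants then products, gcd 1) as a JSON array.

M: 5·6 = 30 | 3·0+6·5+5·0 = 30
D: 5·8 = 40 | 3·2+6·4+5·2 = 40
X: 5·7 = 35 | 3·5+6·0+5·4 = 35
gcd(5,3,6,5) = 1

Coefficients: [5, 3, 6, 5]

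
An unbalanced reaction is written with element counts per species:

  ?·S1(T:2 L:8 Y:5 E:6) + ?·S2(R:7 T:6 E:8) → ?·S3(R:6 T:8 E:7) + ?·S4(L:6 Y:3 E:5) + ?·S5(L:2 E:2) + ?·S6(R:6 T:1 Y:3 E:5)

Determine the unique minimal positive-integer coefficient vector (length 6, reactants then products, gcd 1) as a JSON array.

Coefficients: [3, 6, 5, 3, 3, 2]

R: 3·0+6·7 = 42 | 5·6+3·0+3·0+2·6 = 42
T: 3·2+6·6 = 42 | 5·8+3·0+3·0+2·1 = 42
L: 3·8+6·0 = 24 | 5·0+3·6+3·2+2·0 = 24
Y: 3·5+6·0 = 15 | 5·0+3·3+3·0+2·3 = 15
E: 3·6+6·8 = 66 | 5·7+3·5+3·2+2·5 = 66
gcd(3,6,5,3,3,2) = 1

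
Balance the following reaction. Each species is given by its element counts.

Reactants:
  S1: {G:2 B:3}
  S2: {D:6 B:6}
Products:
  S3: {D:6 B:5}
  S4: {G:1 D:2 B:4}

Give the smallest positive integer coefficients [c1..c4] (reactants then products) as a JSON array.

Coefficients: [3, 5, 3, 6]

G: 3·2+5·0 = 6 | 3·0+6·1 = 6
D: 3·0+5·6 = 30 | 3·6+6·2 = 30
B: 3·3+5·6 = 39 | 3·5+6·4 = 39
gcd(3,5,3,6) = 1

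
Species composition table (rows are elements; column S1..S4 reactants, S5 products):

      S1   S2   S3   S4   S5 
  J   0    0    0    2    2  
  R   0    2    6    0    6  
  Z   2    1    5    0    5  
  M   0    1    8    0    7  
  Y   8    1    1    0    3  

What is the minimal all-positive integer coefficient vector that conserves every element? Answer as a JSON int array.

J: 1·0+3·0+4·0+5·2 = 10 | 5·2 = 10
R: 1·0+3·2+4·6+5·0 = 30 | 5·6 = 30
Z: 1·2+3·1+4·5+5·0 = 25 | 5·5 = 25
M: 1·0+3·1+4·8+5·0 = 35 | 5·7 = 35
Y: 1·8+3·1+4·1+5·0 = 15 | 5·3 = 15
gcd(1,3,4,5,5) = 1

Coefficients: [1, 3, 4, 5, 5]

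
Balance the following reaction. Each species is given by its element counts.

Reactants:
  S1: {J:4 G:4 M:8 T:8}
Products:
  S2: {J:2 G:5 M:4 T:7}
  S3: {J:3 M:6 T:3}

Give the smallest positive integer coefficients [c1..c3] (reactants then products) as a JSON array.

J: 5·4 = 20 | 4·2+4·3 = 20
G: 5·4 = 20 | 4·5+4·0 = 20
M: 5·8 = 40 | 4·4+4·6 = 40
T: 5·8 = 40 | 4·7+4·3 = 40
gcd(5,4,4) = 1

Coefficients: [5, 4, 4]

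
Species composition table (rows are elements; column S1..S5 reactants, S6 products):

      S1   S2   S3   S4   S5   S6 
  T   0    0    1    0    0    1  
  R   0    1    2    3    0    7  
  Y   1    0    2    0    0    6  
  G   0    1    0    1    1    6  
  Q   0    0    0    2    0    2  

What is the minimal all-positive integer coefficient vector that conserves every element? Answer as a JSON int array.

T: 4·0+2·0+1·1+1·0+3·0 = 1 | 1·1 = 1
R: 4·0+2·1+1·2+1·3+3·0 = 7 | 1·7 = 7
Y: 4·1+2·0+1·2+1·0+3·0 = 6 | 1·6 = 6
G: 4·0+2·1+1·0+1·1+3·1 = 6 | 1·6 = 6
Q: 4·0+2·0+1·0+1·2+3·0 = 2 | 1·2 = 2
gcd(4,2,1,1,3,1) = 1

Coefficients: [4, 2, 1, 1, 3, 1]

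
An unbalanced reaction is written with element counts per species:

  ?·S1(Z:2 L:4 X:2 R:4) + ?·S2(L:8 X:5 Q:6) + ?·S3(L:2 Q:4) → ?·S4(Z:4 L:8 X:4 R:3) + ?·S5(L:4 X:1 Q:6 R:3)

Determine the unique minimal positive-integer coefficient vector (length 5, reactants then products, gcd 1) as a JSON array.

Z: 6·2+1·0+6·0 = 12 | 3·4+5·0 = 12
L: 6·4+1·8+6·2 = 44 | 3·8+5·4 = 44
X: 6·2+1·5+6·0 = 17 | 3·4+5·1 = 17
Q: 6·0+1·6+6·4 = 30 | 3·0+5·6 = 30
R: 6·4+1·0+6·0 = 24 | 3·3+5·3 = 24
gcd(6,1,6,3,5) = 1

Coefficients: [6, 1, 6, 3, 5]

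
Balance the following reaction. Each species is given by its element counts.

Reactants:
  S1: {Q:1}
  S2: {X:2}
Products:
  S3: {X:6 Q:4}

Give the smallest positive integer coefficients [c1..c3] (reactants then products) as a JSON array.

X: 4·0+3·2 = 6 | 1·6 = 6
Q: 4·1+3·0 = 4 | 1·4 = 4
gcd(4,3,1) = 1

Coefficients: [4, 3, 1]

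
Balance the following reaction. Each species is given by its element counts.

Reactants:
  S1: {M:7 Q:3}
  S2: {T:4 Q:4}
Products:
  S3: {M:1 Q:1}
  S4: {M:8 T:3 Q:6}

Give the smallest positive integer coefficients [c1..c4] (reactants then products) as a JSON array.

Coefficients: [5, 3, 3, 4]

M: 5·7+3·0 = 35 | 3·1+4·8 = 35
T: 5·0+3·4 = 12 | 3·0+4·3 = 12
Q: 5·3+3·4 = 27 | 3·1+4·6 = 27
gcd(5,3,3,4) = 1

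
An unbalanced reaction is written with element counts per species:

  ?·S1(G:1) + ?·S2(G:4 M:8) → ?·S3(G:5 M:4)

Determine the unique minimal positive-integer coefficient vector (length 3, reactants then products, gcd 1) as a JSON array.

G: 6·1+1·4 = 10 | 2·5 = 10
M: 6·0+1·8 = 8 | 2·4 = 8
gcd(6,1,2) = 1

Coefficients: [6, 1, 2]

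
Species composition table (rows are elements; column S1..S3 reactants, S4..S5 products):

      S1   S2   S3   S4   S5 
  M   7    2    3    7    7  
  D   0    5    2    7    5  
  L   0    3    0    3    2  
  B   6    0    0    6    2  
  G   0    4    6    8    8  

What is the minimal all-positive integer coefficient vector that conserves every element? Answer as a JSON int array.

M: 3·7+5·2+6·3 = 49 | 1·7+6·7 = 49
D: 3·0+5·5+6·2 = 37 | 1·7+6·5 = 37
L: 3·0+5·3+6·0 = 15 | 1·3+6·2 = 15
B: 3·6+5·0+6·0 = 18 | 1·6+6·2 = 18
G: 3·0+5·4+6·6 = 56 | 1·8+6·8 = 56
gcd(3,5,6,1,6) = 1

Coefficients: [3, 5, 6, 1, 6]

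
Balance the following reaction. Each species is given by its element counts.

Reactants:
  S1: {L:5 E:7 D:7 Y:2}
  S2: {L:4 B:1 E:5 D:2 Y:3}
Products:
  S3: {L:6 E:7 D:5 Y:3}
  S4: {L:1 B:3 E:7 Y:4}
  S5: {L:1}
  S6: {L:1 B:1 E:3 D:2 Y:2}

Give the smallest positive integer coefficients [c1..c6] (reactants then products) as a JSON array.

Coefficients: [2, 6, 4, 1, 6, 3]

L: 2·5+6·4 = 34 | 4·6+1·1+6·1+3·1 = 34
B: 2·0+6·1 = 6 | 4·0+1·3+6·0+3·1 = 6
E: 2·7+6·5 = 44 | 4·7+1·7+6·0+3·3 = 44
D: 2·7+6·2 = 26 | 4·5+1·0+6·0+3·2 = 26
Y: 2·2+6·3 = 22 | 4·3+1·4+6·0+3·2 = 22
gcd(2,6,4,1,6,3) = 1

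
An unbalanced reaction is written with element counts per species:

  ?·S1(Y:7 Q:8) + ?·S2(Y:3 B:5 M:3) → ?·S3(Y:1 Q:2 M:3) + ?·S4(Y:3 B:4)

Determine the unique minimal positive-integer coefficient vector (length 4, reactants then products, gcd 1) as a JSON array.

Coefficients: [1, 4, 4, 5]

Y: 1·7+4·3 = 19 | 4·1+5·3 = 19
B: 1·0+4·5 = 20 | 4·0+5·4 = 20
Q: 1·8+4·0 = 8 | 4·2+5·0 = 8
M: 1·0+4·3 = 12 | 4·3+5·0 = 12
gcd(1,4,4,5) = 1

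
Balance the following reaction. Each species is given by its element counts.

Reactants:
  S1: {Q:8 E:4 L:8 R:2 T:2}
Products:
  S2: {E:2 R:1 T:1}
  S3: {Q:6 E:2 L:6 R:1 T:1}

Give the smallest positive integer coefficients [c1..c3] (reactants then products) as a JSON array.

Coefficients: [3, 2, 4]

Q: 3·8 = 24 | 2·0+4·6 = 24
E: 3·4 = 12 | 2·2+4·2 = 12
L: 3·8 = 24 | 2·0+4·6 = 24
R: 3·2 = 6 | 2·1+4·1 = 6
T: 3·2 = 6 | 2·1+4·1 = 6
gcd(3,2,4) = 1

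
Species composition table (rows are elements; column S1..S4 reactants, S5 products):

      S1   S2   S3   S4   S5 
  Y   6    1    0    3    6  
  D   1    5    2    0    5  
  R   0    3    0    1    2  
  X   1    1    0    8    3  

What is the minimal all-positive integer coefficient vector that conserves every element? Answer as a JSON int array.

Y: 4·6+3·1+3·0+1·3 = 30 | 5·6 = 30
D: 4·1+3·5+3·2+1·0 = 25 | 5·5 = 25
R: 4·0+3·3+3·0+1·1 = 10 | 5·2 = 10
X: 4·1+3·1+3·0+1·8 = 15 | 5·3 = 15
gcd(4,3,3,1,5) = 1

Coefficients: [4, 3, 3, 1, 5]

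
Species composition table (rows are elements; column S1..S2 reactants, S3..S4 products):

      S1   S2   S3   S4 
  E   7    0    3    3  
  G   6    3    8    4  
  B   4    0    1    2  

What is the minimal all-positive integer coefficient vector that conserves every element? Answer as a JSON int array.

Coefficients: [3, 6, 2, 5]

E: 3·7+6·0 = 21 | 2·3+5·3 = 21
G: 3·6+6·3 = 36 | 2·8+5·4 = 36
B: 3·4+6·0 = 12 | 2·1+5·2 = 12
gcd(3,6,2,5) = 1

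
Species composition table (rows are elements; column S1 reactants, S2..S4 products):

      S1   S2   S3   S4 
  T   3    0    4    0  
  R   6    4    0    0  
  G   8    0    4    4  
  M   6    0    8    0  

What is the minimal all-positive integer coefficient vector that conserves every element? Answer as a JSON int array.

Coefficients: [4, 6, 3, 5]

T: 4·3 = 12 | 6·0+3·4+5·0 = 12
R: 4·6 = 24 | 6·4+3·0+5·0 = 24
G: 4·8 = 32 | 6·0+3·4+5·4 = 32
M: 4·6 = 24 | 6·0+3·8+5·0 = 24
gcd(4,6,3,5) = 1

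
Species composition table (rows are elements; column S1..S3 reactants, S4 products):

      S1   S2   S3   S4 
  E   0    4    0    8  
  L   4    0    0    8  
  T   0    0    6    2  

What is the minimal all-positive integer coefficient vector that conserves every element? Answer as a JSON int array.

Coefficients: [6, 6, 1, 3]

E: 6·0+6·4+1·0 = 24 | 3·8 = 24
L: 6·4+6·0+1·0 = 24 | 3·8 = 24
T: 6·0+6·0+1·6 = 6 | 3·2 = 6
gcd(6,6,1,3) = 1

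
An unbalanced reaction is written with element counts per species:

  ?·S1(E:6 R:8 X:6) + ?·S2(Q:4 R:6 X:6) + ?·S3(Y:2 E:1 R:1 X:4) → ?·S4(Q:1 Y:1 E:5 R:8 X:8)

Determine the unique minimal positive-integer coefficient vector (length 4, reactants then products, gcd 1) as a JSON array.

Q: 3·0+1·4+2·0 = 4 | 4·1 = 4
Y: 3·0+1·0+2·2 = 4 | 4·1 = 4
E: 3·6+1·0+2·1 = 20 | 4·5 = 20
R: 3·8+1·6+2·1 = 32 | 4·8 = 32
X: 3·6+1·6+2·4 = 32 | 4·8 = 32
gcd(3,1,2,4) = 1

Coefficients: [3, 1, 2, 4]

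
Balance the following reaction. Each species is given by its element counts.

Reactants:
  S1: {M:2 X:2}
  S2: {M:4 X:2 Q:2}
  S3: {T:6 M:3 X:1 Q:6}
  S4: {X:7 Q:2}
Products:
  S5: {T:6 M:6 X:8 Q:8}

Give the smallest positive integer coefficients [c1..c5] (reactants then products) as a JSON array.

Coefficients: [5, 2, 6, 4, 6]

T: 5·0+2·0+6·6+4·0 = 36 | 6·6 = 36
M: 5·2+2·4+6·3+4·0 = 36 | 6·6 = 36
X: 5·2+2·2+6·1+4·7 = 48 | 6·8 = 48
Q: 5·0+2·2+6·6+4·2 = 48 | 6·8 = 48
gcd(5,2,6,4,6) = 1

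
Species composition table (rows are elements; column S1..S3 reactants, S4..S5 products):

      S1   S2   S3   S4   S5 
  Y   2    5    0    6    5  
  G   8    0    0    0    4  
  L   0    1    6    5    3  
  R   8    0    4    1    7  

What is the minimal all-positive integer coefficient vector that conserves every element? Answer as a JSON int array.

Y: 1·2+4·5+2·0 = 22 | 2·6+2·5 = 22
G: 1·8+4·0+2·0 = 8 | 2·0+2·4 = 8
L: 1·0+4·1+2·6 = 16 | 2·5+2·3 = 16
R: 1·8+4·0+2·4 = 16 | 2·1+2·7 = 16
gcd(1,4,2,2,2) = 1

Coefficients: [1, 4, 2, 2, 2]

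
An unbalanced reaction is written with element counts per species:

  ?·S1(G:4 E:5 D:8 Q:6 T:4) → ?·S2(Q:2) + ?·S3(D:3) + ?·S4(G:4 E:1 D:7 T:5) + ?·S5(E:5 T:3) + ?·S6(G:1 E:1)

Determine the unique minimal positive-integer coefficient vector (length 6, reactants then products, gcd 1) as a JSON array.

G: 2·4 = 8 | 6·0+3·0+1·4+1·0+4·1 = 8
E: 2·5 = 10 | 6·0+3·0+1·1+1·5+4·1 = 10
D: 2·8 = 16 | 6·0+3·3+1·7+1·0+4·0 = 16
Q: 2·6 = 12 | 6·2+3·0+1·0+1·0+4·0 = 12
T: 2·4 = 8 | 6·0+3·0+1·5+1·3+4·0 = 8
gcd(2,6,3,1,1,4) = 1

Coefficients: [2, 6, 3, 1, 1, 4]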